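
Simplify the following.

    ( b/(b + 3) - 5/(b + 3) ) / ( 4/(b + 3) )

Numerator: b/(b + 3) - 5/(b + 3) = (b - 5)/(b + 3)
Denominator: 4/(b + 3) = 4/(b + 3)
Divide: ((b - 5)/(b + 3)) · (b/4 + 3/4) = b/4 - 5/4

b/4 - 5/4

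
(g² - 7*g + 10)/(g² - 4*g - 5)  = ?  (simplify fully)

(g - 2)/(g + 1)

Factor: g² - 7*g + 10 = (g - 2)·(g - 5);  g² - 4*g - 5 = (g - 5)·(g + 1)
Cancel the common factor (g - 5).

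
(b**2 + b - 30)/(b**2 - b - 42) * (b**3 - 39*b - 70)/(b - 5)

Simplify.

b**2 + 7*b + 10

Factor: b**2 + b - 30 = (b - 5)*(b + 6);  b**2 - b - 42 = (b + 6)*(b - 7);  b**3 - 39*b - 70 = (b - 7)*(b + 5)*(b + 2)
Cancel the common factors (b - 5), (b - 7), (b + 6).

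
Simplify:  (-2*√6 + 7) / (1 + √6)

(-19 + 9*√6)/5

Multiply numerator and denominator by -√6 + 1.
Denominator becomes -5; numerator becomes -9*√6 + 19.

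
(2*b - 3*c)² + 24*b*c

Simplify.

(2*b + 3*c)²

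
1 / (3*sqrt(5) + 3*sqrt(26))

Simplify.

Multiply numerator and denominator by -3*sqrt(5) + 3*sqrt(26).
Denominator becomes 189; numerator becomes -3*sqrt(5) + 3*sqrt(26).

(-sqrt(5) + sqrt(26))/63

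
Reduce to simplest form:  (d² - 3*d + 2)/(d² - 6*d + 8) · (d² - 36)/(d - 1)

Factor: d² - 3*d + 2 = (d - 2)·(d - 1);  d² - 6*d + 8 = (d - 2)·(d - 4);  d² - 36 = (d + 6)·(d - 6)
Cancel the common factors (d - 2), (d - 1).

(d² - 36)/(d - 4)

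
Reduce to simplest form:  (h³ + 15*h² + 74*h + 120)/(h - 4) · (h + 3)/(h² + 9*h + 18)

Factor: h³ + 15*h² + 74*h + 120 = (h + 5)·(h + 6)·(h + 4);  h² + 9*h + 18 = (h + 6)·(h + 3)
Cancel the common factors (h + 6), (h + 3).

(h² + 9*h + 20)/(h - 4)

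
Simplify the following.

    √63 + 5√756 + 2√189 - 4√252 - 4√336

-21*√7 + 20*√21

√63 = 3*√7; 5√756 = 30*√21; 2√189 = 6*√21; 4√252 = 24*√7; 4√336 = 16*√21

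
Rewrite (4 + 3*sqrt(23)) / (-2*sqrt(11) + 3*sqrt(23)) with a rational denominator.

(8*sqrt(11) + 12*sqrt(23) + 6*sqrt(253) + 207)/163

Multiply numerator and denominator by 2*sqrt(11) + 3*sqrt(23).
Denominator becomes 163; numerator becomes 8*sqrt(11) + 12*sqrt(23) + 6*sqrt(253) + 207.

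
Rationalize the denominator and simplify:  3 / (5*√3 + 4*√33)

(-5*√3 + 4*√33)/151

Multiply numerator and denominator by -4*√33 + 5*√3.
Denominator becomes -453; numerator becomes -12*√33 + 15*√3.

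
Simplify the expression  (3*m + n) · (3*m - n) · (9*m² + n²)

81*m⁴ - n⁴

((3*m)+n)((3*m)-n) = 9*m² - n²; continue pairing.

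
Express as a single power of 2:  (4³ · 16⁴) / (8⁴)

2^10

4³ = 2^6; 16⁴ = 2^16; 8⁴ = 2^12
Combine exponents: 2^10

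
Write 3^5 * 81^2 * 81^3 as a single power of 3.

3^5 = 3^5; 81^2 = 3^8; 81^3 = 3^12
Combine exponents: 3^25

3^25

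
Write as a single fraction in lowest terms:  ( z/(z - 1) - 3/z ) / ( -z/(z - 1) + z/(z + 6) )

Numerator: z/(z - 1) - 3/z = (z^2 - 3*z + 3)/(z^2 - z)
Denominator: -z/(z - 1) + z/(z + 6) = -7*z/(z^2 + 5*z - 6)
Divide: ((z^2 - 3*z + 3)/(z^2 - z)) · (-(z^2 + 5*z - 6)/(7*z)) = (-z^3 - 3*z^2 + 15*z - 18)/(7*z^2)

(-z^3 - 3*z^2 + 15*z - 18)/(7*z^2)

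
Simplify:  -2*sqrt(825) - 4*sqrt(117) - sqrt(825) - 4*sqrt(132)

-23*sqrt(33) - 12*sqrt(13)

2*sqrt(825) = 10*sqrt(33); 4*sqrt(117) = 12*sqrt(13); sqrt(825) = 5*sqrt(33); 4*sqrt(132) = 8*sqrt(33)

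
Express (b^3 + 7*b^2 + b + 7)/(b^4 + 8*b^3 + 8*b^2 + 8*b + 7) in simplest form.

Factor: b^3 + 7*b^2 + b + 7 = (b^2 + 1)*(b + 7);  b^4 + 8*b^3 + 8*b^2 + 8*b + 7 = (b + 1)*(b^2 + 1)*(b + 7)
Cancel the common factors (b^2 + 1), (b + 7).

1/(b + 1)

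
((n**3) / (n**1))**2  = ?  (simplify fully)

Inside the bracket: n**2
Raise to the power 2: n**4

n**4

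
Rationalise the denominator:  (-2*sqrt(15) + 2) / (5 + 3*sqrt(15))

Multiply numerator and denominator by -3*sqrt(15) + 5.
Denominator becomes -110; numerator becomes -16*sqrt(15) + 100.

(-50 + 8*sqrt(15))/55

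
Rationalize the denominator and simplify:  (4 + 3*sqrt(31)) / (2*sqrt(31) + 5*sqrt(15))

Multiply numerator and denominator by -5*sqrt(15) + 2*sqrt(31).
Denominator becomes -251; numerator becomes -15*sqrt(465) - 20*sqrt(15) + 8*sqrt(31) + 186.

(-186 - 8*sqrt(31) + 20*sqrt(15) + 15*sqrt(465))/251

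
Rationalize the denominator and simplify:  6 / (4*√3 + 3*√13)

(-8*√3 + 6*√13)/23

Multiply numerator and denominator by -3*√13 + 4*√3.
Denominator becomes -69; numerator becomes -18*√13 + 24*√3.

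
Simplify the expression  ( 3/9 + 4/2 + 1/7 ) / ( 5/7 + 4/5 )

Numerator: 3/9 + 4/2 + 1/7 = 52/21
Denominator: 5/7 + 4/5 = 53/35
Divide: (52/21) · (35/53) = 260/159

260/159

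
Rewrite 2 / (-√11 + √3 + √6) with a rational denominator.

(√11 + 4*√6 + 7*√3 + 3*√22)/17

Group as (√3 + √6) - √11; multiply by (√3 + √6) + √11, then rationalise the remaining surd.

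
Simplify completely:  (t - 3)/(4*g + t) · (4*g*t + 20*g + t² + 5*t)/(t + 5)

Factor: 4*g*t + 20*g + t² + 5*t = (4*g + t)·(t + 5)
Cancel the common factors (4*g + t), (t + 5).

t - 3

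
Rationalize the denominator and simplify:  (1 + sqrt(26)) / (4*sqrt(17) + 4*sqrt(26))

(-sqrt(442) - sqrt(17) + sqrt(26) + 26)/36

Multiply numerator and denominator by -4*sqrt(17) + 4*sqrt(26).
Denominator becomes 144; numerator becomes -4*sqrt(442) - 4*sqrt(17) + 4*sqrt(26) + 104.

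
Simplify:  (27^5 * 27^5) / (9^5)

3^20

27^5 = 3^15; 27^5 = 3^15; 9^5 = 3^10
Combine exponents: 3^20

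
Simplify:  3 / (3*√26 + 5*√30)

Multiply numerator and denominator by -3*√26 + 5*√30.
Denominator becomes 516; numerator becomes -9*√26 + 15*√30.

(-3*√26 + 5*√30)/172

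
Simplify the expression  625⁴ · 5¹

5^17

625⁴ = 5^16; 5¹ = 5^1
Combine exponents: 5^17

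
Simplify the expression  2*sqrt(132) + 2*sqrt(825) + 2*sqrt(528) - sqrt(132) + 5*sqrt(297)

2*sqrt(132) = 4*sqrt(33); 2*sqrt(825) = 10*sqrt(33); 2*sqrt(528) = 8*sqrt(33); sqrt(132) = 2*sqrt(33); 5*sqrt(297) = 15*sqrt(33)
Combine: (4 + 10 + 8 - 2 + 15)·sqrt(33) = 35*sqrt(33)

35*sqrt(33)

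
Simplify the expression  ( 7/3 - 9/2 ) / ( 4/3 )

-13/8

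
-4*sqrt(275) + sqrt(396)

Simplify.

-14*sqrt(11)

4*sqrt(275) = 20*sqrt(11); sqrt(396) = 6*sqrt(11)
Combine: (-20 + 6)·sqrt(11) = -14*sqrt(11)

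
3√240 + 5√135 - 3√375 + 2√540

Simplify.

24*√15

3√240 = 12*√15; 5√135 = 15*√15; 3√375 = 15*√15; 2√540 = 12*√15
Combine: (12 + 15 - 15 + 12)·√15 = 24*√15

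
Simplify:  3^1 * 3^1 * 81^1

3^6

3^1 = 3^1; 3^1 = 3^1; 81^1 = 3^4
Combine exponents: 3^6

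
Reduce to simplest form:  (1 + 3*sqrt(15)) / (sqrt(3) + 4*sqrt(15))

(-9*sqrt(5) - sqrt(3) + 4*sqrt(15) + 180)/237

Multiply numerator and denominator by -sqrt(3) + 4*sqrt(15).
Denominator becomes 237; numerator becomes -9*sqrt(5) - sqrt(3) + 4*sqrt(15) + 180.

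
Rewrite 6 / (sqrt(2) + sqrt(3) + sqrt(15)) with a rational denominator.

Group as (sqrt(2) + sqrt(3)) + sqrt(15); multiply by (sqrt(2) + sqrt(3)) - sqrt(15), then rationalise the remaining surd.

(-21*sqrt(3) - 24*sqrt(2) + 9*sqrt(10) + 15*sqrt(15))/19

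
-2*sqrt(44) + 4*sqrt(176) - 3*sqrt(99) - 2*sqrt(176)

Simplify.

2*sqrt(44) = 4*sqrt(11); 4*sqrt(176) = 16*sqrt(11); 3*sqrt(99) = 9*sqrt(11); 2*sqrt(176) = 8*sqrt(11)
Combine: (-4 + 16 - 9 - 8)·sqrt(11) = -5*sqrt(11)

-5*sqrt(11)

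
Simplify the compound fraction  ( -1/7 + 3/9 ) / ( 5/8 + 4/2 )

32/441

Numerator: -1/7 + 3/9 = 4/21
Denominator: 5/8 + 4/2 = 21/8
Divide: (4/21) · (8/21) = 32/441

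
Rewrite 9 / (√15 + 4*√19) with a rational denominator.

(-9*√15 + 36*√19)/289

Multiply numerator and denominator by -√15 + 4*√19.
Denominator becomes 289; numerator becomes -9*√15 + 36*√19.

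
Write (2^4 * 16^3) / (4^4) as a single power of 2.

2^4 = 2^4; 16^3 = 2^12; 4^4 = 2^8
Combine exponents: 2^8

2^8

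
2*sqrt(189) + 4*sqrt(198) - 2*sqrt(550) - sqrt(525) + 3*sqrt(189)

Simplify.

2*sqrt(22) + 10*sqrt(21)

2*sqrt(189) = 6*sqrt(21); 4*sqrt(198) = 12*sqrt(22); 2*sqrt(550) = 10*sqrt(22); sqrt(525) = 5*sqrt(21); 3*sqrt(189) = 9*sqrt(21)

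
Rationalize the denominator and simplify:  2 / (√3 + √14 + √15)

(-3*√70 + √15 + 2*√14 + 13*√3)/41

Group as (√3 + √14) + √15; multiply by (√3 + √14) - √15, then rationalise the remaining surd.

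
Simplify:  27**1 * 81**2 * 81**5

27**1 = 3**3; 81**2 = 3**8; 81**5 = 3**20
Combine exponents: 3**31

3**31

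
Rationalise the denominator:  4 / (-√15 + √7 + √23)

Group as (√7 + √23) - √15; multiply by (√7 + √23) + √15, then rationalise the remaining surd.

(-60*√15 - 4*√23 + 124*√7 + 8*√2415)/419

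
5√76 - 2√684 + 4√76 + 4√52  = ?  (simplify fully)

6*√19 + 8*√13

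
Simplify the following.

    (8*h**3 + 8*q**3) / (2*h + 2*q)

Factor as (a+b)(a**2-ab+b**2) with a=(2*h), b=(2*q).

4*h**2 - 4*h*q + 4*q**2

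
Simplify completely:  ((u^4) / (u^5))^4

Inside the bracket: (u^-1)
Raise to the power 4: (u^-4)

u^(-4)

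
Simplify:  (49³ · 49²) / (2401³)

7^(-2)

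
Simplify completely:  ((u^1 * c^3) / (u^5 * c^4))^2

Inside the bracket: (u^-4) * (c^-1)
Raise to the power 2: (u^-8) * (c^-2)

1/(c^2*u^8)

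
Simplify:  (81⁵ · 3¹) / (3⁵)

3^16

81⁵ = 3^20; 3¹ = 3^1; 3⁵ = 3^5
Combine exponents: 3^16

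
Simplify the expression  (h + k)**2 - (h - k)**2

Only the odd-power cross terms survive.

4*h*k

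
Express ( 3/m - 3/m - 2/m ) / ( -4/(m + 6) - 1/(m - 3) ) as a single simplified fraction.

Numerator: 3/m - 3/m - 2/m = -2/m
Denominator: -4/(m + 6) - 1/(m - 3) = (-5*m + 6)/(m^2 + 3*m - 18)
Divide: (-2/m) · ((m^2 + 3*m - 18)/(-5*m + 6)) = (2*m^2 + 6*m - 36)/(5*m^2 - 6*m)

(2*m^2 + 6*m - 36)/(5*m^2 - 6*m)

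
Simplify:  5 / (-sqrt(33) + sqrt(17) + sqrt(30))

Group as (sqrt(17) + sqrt(30)) - sqrt(33); multiply by (sqrt(17) + sqrt(30)) + sqrt(33), then rationalise the remaining surd.

(-35*sqrt(33) + 50*sqrt(30) + 115*sqrt(17) + 15*sqrt(1870))/922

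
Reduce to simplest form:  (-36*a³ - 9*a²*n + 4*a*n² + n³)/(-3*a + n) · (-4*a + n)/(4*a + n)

Factor: -36*a³ - 9*a²*n + 4*a*n² + n³ = (-3*a + n)·(4*a + n)·(3*a + n)
Cancel the common factors (4*a + n), (-3*a + n).

-12*a² - a*n + n²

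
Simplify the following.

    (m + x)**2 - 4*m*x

(m - x)**2

Expand the square and combine the 4*m*x term.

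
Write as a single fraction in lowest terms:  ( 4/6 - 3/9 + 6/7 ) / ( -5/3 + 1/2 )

Numerator: 4/6 - 3/9 + 6/7 = 25/21
Denominator: -5/3 + 1/2 = -7/6
Divide: (25/21) · (-6/7) = -50/49

-50/49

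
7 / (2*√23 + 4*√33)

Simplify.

Multiply numerator and denominator by -2*√23 + 4*√33.
Denominator becomes 436; numerator becomes -14*√23 + 28*√33.

(-7*√23 + 14*√33)/218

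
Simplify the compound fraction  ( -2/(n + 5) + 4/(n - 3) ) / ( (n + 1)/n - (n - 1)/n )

(n^2 + 13*n)/(n^2 + 2*n - 15)

Numerator: -2/(n + 5) + 4/(n - 3) = (2*n + 26)/(n^2 + 2*n - 15)
Denominator: (n + 1)/n - (n - 1)/n = 2/n
Divide: ((2*n + 26)/(n^2 + 2*n - 15)) · (n/2) = (n^2 + 13*n)/(n^2 + 2*n - 15)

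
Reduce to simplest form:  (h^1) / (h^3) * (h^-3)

Quotient: (h^-2)
Multiply by (h^-3): add exponents.

h^(-5)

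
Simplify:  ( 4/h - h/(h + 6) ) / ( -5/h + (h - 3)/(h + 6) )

(-h**2 + 4*h + 24)/(h**2 - 8*h - 30)

Numerator: 4/h - h/(h + 6) = (-h**2 + 4*h + 24)/(h**2 + 6*h)
Denominator: -5/h + (h - 3)/(h + 6) = (h**2 - 8*h - 30)/(h**2 + 6*h)
Divide: ((-h**2 + 4*h + 24)/(h**2 + 6*h)) · ((h**2 + 6*h)/(h**2 - 8*h - 30)) = (-h**2 + 4*h + 24)/(h**2 - 8*h - 30)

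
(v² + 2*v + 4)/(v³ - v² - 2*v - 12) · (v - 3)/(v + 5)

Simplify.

Factor: v³ - v² - 2*v - 12 = (v² + 2*v + 4)·(v - 3)
Cancel the common factors (v² + 2*v + 4), (v - 3).

1/(v + 5)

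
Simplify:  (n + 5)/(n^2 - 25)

Factor: n^2 - 25 = (n - 5)*(n + 5)
Cancel the common factor (n + 5).

1/(n - 5)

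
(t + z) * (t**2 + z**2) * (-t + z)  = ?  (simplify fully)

-t**4 + z**4

(z+t)(z-t) = -t**2 + z**2; continue pairing.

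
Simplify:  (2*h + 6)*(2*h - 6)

4*h^2 - 36

Difference of squares with P = 2*h, Q = 6.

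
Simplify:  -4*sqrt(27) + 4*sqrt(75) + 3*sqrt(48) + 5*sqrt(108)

4*sqrt(27) = 12*sqrt(3); 4*sqrt(75) = 20*sqrt(3); 3*sqrt(48) = 12*sqrt(3); 5*sqrt(108) = 30*sqrt(3)
Combine: (-12 + 20 + 12 + 30)·sqrt(3) = 50*sqrt(3)

50*sqrt(3)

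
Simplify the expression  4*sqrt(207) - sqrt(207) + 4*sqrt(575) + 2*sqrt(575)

39*sqrt(23)

4*sqrt(207) = 12*sqrt(23); sqrt(207) = 3*sqrt(23); 4*sqrt(575) = 20*sqrt(23); 2*sqrt(575) = 10*sqrt(23)
Combine: (12 - 3 + 20 + 10)·sqrt(23) = 39*sqrt(23)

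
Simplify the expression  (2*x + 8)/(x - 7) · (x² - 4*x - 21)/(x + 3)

Factor: 2*x + 8 = 2·(x + 4);  x² - 4*x - 21 = (x + 3)·(x - 7)
Cancel the common factors (x - 7), (x + 3).

2*x + 8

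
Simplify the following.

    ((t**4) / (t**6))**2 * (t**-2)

t**(-6)

Inside the bracket: (t**-2)
Raise to the power 2: (t**-4)
Multiply by (t**-2): add exponents.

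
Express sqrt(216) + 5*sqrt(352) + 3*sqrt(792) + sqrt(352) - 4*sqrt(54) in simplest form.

sqrt(216) = 6*sqrt(6); 5*sqrt(352) = 20*sqrt(22); 3*sqrt(792) = 18*sqrt(22); sqrt(352) = 4*sqrt(22); 4*sqrt(54) = 12*sqrt(6)

-6*sqrt(6) + 42*sqrt(22)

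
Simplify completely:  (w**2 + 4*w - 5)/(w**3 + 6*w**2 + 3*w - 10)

Factor: w**2 + 4*w - 5 = (w - 1)*(w + 5);  w**3 + 6*w**2 + 3*w - 10 = (w + 2)*(w - 1)*(w + 5)
Cancel the common factors (w - 1), (w + 5).

1/(w + 2)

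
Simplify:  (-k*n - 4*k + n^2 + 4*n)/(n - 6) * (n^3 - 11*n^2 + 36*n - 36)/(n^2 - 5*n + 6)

-k*n - 4*k + n^2 + 4*n

Factor: -k*n - 4*k + n^2 + 4*n = (n + 4)*(-k + n);  n^3 - 11*n^2 + 36*n - 36 = (n - 2)*(n - 6)*(n - 3);  n^2 - 5*n + 6 = (n - 2)*(n - 3)
Cancel the common factors (n - 6), (n - 3), (n - 2).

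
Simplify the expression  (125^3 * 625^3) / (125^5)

5^6

125^3 = 5^9; 625^3 = 5^12; 125^5 = 5^15
Combine exponents: 5^6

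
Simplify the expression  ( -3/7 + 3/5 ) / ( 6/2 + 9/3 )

1/35

Numerator: -3/7 + 3/5 = 6/35
Denominator: 6/2 + 9/3 = 6
Divide: (6/35) · (1/6) = 1/35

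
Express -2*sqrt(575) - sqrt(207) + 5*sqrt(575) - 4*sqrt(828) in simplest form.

-12*sqrt(23)

2*sqrt(575) = 10*sqrt(23); sqrt(207) = 3*sqrt(23); 5*sqrt(575) = 25*sqrt(23); 4*sqrt(828) = 24*sqrt(23)
Combine: (-10 - 3 + 25 - 24)·sqrt(23) = -12*sqrt(23)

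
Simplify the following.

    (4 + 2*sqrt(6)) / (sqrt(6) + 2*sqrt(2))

Multiply numerator and denominator by -2*sqrt(2) + sqrt(6).
Denominator becomes -2; numerator becomes -8*sqrt(3) - 8*sqrt(2) + 4*sqrt(6) + 12.

-6 - 2*sqrt(6) + 4*sqrt(2) + 4*sqrt(3)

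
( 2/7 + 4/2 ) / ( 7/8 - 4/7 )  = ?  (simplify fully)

Numerator: 2/7 + 4/2 = 16/7
Denominator: 7/8 - 4/7 = 17/56
Divide: (16/7) · (56/17) = 128/17

128/17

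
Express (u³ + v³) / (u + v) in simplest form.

u² - u*v + v²

Apply the sum-of-cubes factorisation and cancel (u + v).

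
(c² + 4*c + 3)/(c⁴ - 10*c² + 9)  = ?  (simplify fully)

1/(c² - 4*c + 3)

Factor: c² + 4*c + 3 = (c + 1)·(c + 3);  c⁴ - 10*c² + 9 = (c + 3)·(c - 1)·(c + 1)·(c - 3)
Cancel the common factors (c + 3), (c + 1).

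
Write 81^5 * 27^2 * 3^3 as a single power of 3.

3^29

81^5 = 3^20; 27^2 = 3^6; 3^3 = 3^3
Combine exponents: 3^29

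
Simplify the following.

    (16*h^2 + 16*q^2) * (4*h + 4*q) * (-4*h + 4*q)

((4*q)+(4*h))((4*q)-(4*h)) = -16*h^2 + 16*q^2; continue pairing.

-256*h^4 + 256*q^4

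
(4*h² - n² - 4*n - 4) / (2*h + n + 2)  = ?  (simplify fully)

2*h - n - 2

Difference of squares: factor out (2*h + n + 2).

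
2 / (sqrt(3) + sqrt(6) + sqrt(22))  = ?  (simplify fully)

Group as (sqrt(3) + sqrt(22)) + sqrt(6); multiply by (sqrt(3) + sqrt(22)) - sqrt(6), then rationalise the remaining surd.

(-38*sqrt(6) - 50*sqrt(3) + 24*sqrt(11) + 26*sqrt(22))/97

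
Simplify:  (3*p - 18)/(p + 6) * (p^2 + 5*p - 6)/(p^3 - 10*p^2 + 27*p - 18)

Factor: 3*p - 18 = 3*(p - 6);  p^2 + 5*p - 6 = (p + 6)*(p - 1);  p^3 - 10*p^2 + 27*p - 18 = (p - 6)*(p - 1)*(p - 3)
Cancel the common factors (p - 6), (p + 6), (p - 1).

3/(p - 3)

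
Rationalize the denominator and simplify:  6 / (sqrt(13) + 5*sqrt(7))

(-sqrt(13) + 5*sqrt(7))/27

Multiply numerator and denominator by -5*sqrt(7) + sqrt(13).
Denominator becomes -162; numerator becomes -30*sqrt(7) + 6*sqrt(13).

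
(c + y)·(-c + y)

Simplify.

Product of conjugates: (P+Q)(P-Q) = P^2 - Q^2.

-c² + y²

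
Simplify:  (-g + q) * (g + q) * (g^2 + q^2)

Telescope via difference of squares: (q+g)(q-g) = -g^2 + q^2, then repeat with the next factor.

-g^4 + q^4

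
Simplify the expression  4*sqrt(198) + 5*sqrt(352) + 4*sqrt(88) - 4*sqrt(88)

4*sqrt(198) = 12*sqrt(22); 5*sqrt(352) = 20*sqrt(22); 4*sqrt(88) = 8*sqrt(22); 4*sqrt(88) = 8*sqrt(22)
Combine: (12 + 20 + 8 - 8)·sqrt(22) = 32*sqrt(22)

32*sqrt(22)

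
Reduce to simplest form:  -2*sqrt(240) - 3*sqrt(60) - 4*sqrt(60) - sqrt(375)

-27*sqrt(15)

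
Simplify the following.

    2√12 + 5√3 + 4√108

2√12 = 4*√3; 5√3 = 5*√3; 4√108 = 24*√3
Combine: (4 + 5 + 24)·√3 = 33*√3

33*√3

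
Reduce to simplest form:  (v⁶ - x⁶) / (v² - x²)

v⁴ + v²*x² + x⁴

Difference of sixth powers: factor out (v² - x²).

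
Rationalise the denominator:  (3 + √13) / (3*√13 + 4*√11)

(-39 - 9*√13 + 12*√11 + 4*√143)/59

Multiply numerator and denominator by -4*√11 + 3*√13.
Denominator becomes -59; numerator becomes -4*√143 - 12*√11 + 9*√13 + 39.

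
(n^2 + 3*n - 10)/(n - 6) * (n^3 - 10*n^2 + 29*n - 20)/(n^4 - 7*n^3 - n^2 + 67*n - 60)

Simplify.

(n^2 + 3*n - 10)/(n^2 - 3*n - 18)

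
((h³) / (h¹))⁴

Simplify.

h⁸

Inside the bracket: h²
Raise to the power 4: h⁸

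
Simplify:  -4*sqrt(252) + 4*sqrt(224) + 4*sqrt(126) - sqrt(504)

-24*sqrt(7) + 22*sqrt(14)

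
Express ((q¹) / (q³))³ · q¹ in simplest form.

q^(-5)

Inside the bracket: (q^-2)
Raise to the power 3: (q^-6)
Multiply by q¹: add exponents.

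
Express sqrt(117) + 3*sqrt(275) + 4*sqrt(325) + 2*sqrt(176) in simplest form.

23*sqrt(11) + 23*sqrt(13)

sqrt(117) = 3*sqrt(13); 3*sqrt(275) = 15*sqrt(11); 4*sqrt(325) = 20*sqrt(13); 2*sqrt(176) = 8*sqrt(11)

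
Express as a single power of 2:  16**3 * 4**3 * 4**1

2**20

16**3 = 2**12; 4**3 = 2**6; 4**1 = 2**2
Combine exponents: 2**20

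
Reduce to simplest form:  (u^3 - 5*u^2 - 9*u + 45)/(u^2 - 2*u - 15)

u - 3

Factor: u^3 - 5*u^2 - 9*u + 45 = (u + 3)*(u - 3)*(u - 5);  u^2 - 2*u - 15 = (u + 3)*(u - 5)
Cancel the common factors (u - 5), (u + 3).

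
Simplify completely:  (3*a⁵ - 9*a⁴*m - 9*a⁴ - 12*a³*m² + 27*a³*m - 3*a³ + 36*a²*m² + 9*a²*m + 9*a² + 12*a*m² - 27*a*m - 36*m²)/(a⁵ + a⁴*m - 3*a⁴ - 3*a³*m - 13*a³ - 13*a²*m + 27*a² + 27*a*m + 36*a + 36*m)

Factor: 3*a⁵ - 9*a⁴*m - 9*a⁴ - 12*a³*m² + 27*a³*m - 3*a³ + 36*a²*m² + 9*a²*m + 9*a² + 12*a*m² - 27*a*m - 36*m² = 3·(a - 4*m)·(a + 1)·(a - 3)·(a + m)·(a - 1);  a⁵ + a⁴*m - 3*a⁴ - 3*a³*m - 13*a³ - 13*a²*m + 27*a² + 27*a*m + 36*a + 36*m = (a - 4)·(a - 3)·(a + 1)·(a + m)·(a + 3)
Cancel the common factors (a + m), (a - 3), (a + 1).

(3*a² - 12*a*m - 3*a + 12*m)/(a² - a - 12)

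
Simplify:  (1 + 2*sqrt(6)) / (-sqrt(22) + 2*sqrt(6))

Multiply numerator and denominator by sqrt(22) + 2*sqrt(6).
Denominator becomes 2; numerator becomes sqrt(22) + 2*sqrt(6) + 4*sqrt(33) + 24.

(sqrt(22) + 2*sqrt(6) + 4*sqrt(33) + 24)/2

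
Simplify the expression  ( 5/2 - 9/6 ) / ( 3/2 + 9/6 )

1/3

Numerator: 5/2 - 9/6 = 1
Denominator: 3/2 + 9/6 = 3
Divide: (1) · (1/3) = 1/3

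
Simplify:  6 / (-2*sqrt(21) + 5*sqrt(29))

Multiply numerator and denominator by 2*sqrt(21) + 5*sqrt(29).
Denominator becomes 641; numerator becomes 12*sqrt(21) + 30*sqrt(29).

(12*sqrt(21) + 30*sqrt(29))/641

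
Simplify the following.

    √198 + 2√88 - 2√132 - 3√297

-13*√33 + 7*√22

√198 = 3*√22; 2√88 = 4*√22; 2√132 = 4*√33; 3√297 = 9*√33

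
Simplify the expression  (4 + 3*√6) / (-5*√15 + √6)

(-45*√10 - 20*√15 - 18 - 4*√6)/369

Multiply numerator and denominator by √6 + 5*√15.
Denominator becomes -369; numerator becomes 4*√6 + 18 + 20*√15 + 45*√10.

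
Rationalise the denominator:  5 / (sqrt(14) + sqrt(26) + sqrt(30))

(-10*sqrt(2730) + 25*sqrt(30) + 45*sqrt(26) + 105*sqrt(14))/678

Group as (sqrt(14) + sqrt(30)) + sqrt(26); multiply by (sqrt(14) + sqrt(30)) - sqrt(26), then rationalise the remaining surd.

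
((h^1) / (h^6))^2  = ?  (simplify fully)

Inside the bracket: (h^-5)
Raise to the power 2: (h^-10)

h^(-10)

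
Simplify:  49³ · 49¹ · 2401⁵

7^28

49³ = 7^6; 49¹ = 7^2; 2401⁵ = 7^20
Combine exponents: 7^28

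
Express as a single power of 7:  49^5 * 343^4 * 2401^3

7^34

49^5 = 7^10; 343^4 = 7^12; 2401^3 = 7^12
Combine exponents: 7^34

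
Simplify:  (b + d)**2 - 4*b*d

(b - d)**2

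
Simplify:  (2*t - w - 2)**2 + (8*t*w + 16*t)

(2*t + w + 2)**2

Expand the square and combine the (8*t*w + 16*t) term.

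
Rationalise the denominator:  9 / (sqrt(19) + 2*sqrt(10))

(-3*sqrt(19) + 6*sqrt(10))/7

Multiply numerator and denominator by -sqrt(19) + 2*sqrt(10).
Denominator becomes 21; numerator becomes -9*sqrt(19) + 18*sqrt(10).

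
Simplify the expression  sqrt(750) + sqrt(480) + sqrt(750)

14*sqrt(30)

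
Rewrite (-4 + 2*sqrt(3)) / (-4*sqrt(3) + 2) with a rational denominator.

Multiply numerator and denominator by 2 + 4*sqrt(3).
Denominator becomes -44; numerator becomes -12*sqrt(3) + 16.

(-4 + 3*sqrt(3))/11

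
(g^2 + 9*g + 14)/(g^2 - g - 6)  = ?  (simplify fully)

(g + 7)/(g - 3)

Factor: g^2 + 9*g + 14 = (g + 2)*(g + 7);  g^2 - g - 6 = (g - 3)*(g + 2)
Cancel the common factor (g + 2).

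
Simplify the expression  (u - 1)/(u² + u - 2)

Factor: u² + u - 2 = (u - 1)·(u + 2)
Cancel the common factor (u - 1).

1/(u + 2)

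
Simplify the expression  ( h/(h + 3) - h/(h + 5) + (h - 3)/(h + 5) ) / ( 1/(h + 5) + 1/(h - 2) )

(h^3 - 13*h + 18)/(2*h^2 + 9*h + 9)

Numerator: h/(h + 3) - h/(h + 5) + (h - 3)/(h + 5) = (h^2 + 2*h - 9)/(h^2 + 8*h + 15)
Denominator: 1/(h + 5) + 1/(h - 2) = (2*h + 3)/(h^2 + 3*h - 10)
Divide: ((h^2 + 2*h - 9)/(h^2 + 8*h + 15)) · ((h^2 + 3*h - 10)/(2*h + 3)) = (h^3 - 13*h + 18)/(2*h^2 + 9*h + 9)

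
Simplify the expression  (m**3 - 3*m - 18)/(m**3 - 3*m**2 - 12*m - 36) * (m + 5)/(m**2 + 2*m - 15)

1/(m - 6)

Factor: m**3 - 3*m - 18 = (m**2 + 3*m + 6)*(m - 3);  m**3 - 3*m**2 - 12*m - 36 = (m**2 + 3*m + 6)*(m - 6);  m**2 + 2*m - 15 = (m + 5)*(m - 3)
Cancel the common factors (m**2 + 3*m + 6), (m - 3), (m + 5).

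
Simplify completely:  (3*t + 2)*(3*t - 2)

9*t^2 - 4

Product of conjugates: (P+Q)(P-Q) = P^2 - Q^2.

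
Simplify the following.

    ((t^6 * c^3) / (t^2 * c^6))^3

Inside the bracket: t^4 * (c^-3)
Raise to the power 3: t^12 * (c^-9)

t^12/c^9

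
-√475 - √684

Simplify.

√475 = 5*√19; √684 = 6*√19
Combine: (-5 - 6)·√19 = -11*√19

-11*√19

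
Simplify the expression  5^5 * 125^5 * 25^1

5^22

5^5 = 5^5; 125^5 = 5^15; 25^1 = 5^2
Combine exponents: 5^22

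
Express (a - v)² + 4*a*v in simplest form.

After expansion: a² + 2*a*v + v² — a perfect-square trinomial.

(a + v)²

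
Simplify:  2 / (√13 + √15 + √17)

(-4*√3315 + 22*√17 + 30*√15 + 38*√13)/659

Group as (√13 + √17) + √15; multiply by (√13 + √17) - √15, then rationalise the remaining surd.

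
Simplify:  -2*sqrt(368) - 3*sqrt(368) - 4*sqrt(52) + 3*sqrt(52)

2*sqrt(368) = 8*sqrt(23); 3*sqrt(368) = 12*sqrt(23); 4*sqrt(52) = 8*sqrt(13); 3*sqrt(52) = 6*sqrt(13)

-20*sqrt(23) - 2*sqrt(13)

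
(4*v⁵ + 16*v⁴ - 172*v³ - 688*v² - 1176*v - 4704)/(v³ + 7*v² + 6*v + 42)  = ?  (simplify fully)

4*v² - 12*v - 112

Factor: 4*v⁵ + 16*v⁴ - 172*v³ - 688*v² - 1176*v - 4704 = 4·(v + 4)·(v - 7)·(v + 7)·(v² + 6);  v³ + 7*v² + 6*v + 42 = (v² + 6)·(v + 7)
Cancel the common factors (v² + 6), (v + 7).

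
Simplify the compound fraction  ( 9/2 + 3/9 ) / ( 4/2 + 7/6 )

Numerator: 9/2 + 3/9 = 29/6
Denominator: 4/2 + 7/6 = 19/6
Divide: (29/6) · (6/19) = 29/19

29/19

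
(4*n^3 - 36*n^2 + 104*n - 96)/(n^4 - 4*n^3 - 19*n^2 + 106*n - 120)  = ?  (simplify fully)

4/(n + 5)

Factor: 4*n^3 - 36*n^2 + 104*n - 96 = 4*(n - 4)*(n - 2)*(n - 3);  n^4 - 4*n^3 - 19*n^2 + 106*n - 120 = (n + 5)*(n - 2)*(n - 4)*(n - 3)
Cancel the common factors (n - 4), (n - 3), (n - 2).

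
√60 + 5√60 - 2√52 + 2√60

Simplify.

√60 = 2*√15; 5√60 = 10*√15; 2√52 = 4*√13; 2√60 = 4*√15

-4*√13 + 16*√15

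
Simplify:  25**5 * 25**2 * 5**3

25**5 = 5**10; 25**2 = 5**4; 5**3 = 5**3
Combine exponents: 5**17

5**17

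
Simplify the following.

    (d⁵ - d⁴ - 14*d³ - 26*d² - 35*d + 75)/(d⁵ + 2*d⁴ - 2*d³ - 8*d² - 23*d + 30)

(d - 5)/(d - 2)

Factor: d⁵ - d⁴ - 14*d³ - 26*d² - 35*d + 75 = (d + 3)·(d - 1)·(d - 5)·(d² + 2*d + 5);  d⁵ + 2*d⁴ - 2*d³ - 8*d² - 23*d + 30 = (d + 3)·(d² + 2*d + 5)·(d - 1)·(d - 2)
Cancel the common factors (d² + 2*d + 5), (d - 1), (d + 3).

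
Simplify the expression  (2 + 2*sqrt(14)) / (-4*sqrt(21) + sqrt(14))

(-28*sqrt(6) - 4*sqrt(21) - 14 - sqrt(14))/161

Multiply numerator and denominator by sqrt(14) + 4*sqrt(21).
Denominator becomes -322; numerator becomes 2*sqrt(14) + 28 + 8*sqrt(21) + 56*sqrt(6).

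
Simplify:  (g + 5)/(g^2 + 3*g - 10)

Factor: g^2 + 3*g - 10 = (g - 2)*(g + 5)
Cancel the common factor (g + 5).

1/(g - 2)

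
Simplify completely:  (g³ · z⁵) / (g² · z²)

g*z³

Quotient: g¹ · z³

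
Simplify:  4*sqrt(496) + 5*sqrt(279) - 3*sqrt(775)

4*sqrt(496) = 16*sqrt(31); 5*sqrt(279) = 15*sqrt(31); 3*sqrt(775) = 15*sqrt(31)
Combine: (16 + 15 - 15)·sqrt(31) = 16*sqrt(31)

16*sqrt(31)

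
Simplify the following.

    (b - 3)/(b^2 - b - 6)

1/(b + 2)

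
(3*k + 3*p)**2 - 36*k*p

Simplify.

9*(k - p)**2

Expand the square and combine the 36*k*p term.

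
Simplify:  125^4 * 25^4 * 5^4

5^24

125^4 = 5^12; 25^4 = 5^8; 5^4 = 5^4
Combine exponents: 5^24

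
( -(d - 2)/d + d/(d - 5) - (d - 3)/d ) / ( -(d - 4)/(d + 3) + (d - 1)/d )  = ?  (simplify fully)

(-d^3 + 12*d^2 + 20*d - 75)/(6*d^2 - 33*d + 15)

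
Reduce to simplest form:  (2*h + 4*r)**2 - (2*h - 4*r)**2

32*h*r

Only the odd-power cross terms survive.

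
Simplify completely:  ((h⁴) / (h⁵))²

h^(-2)

Inside the bracket: (h^-1)
Raise to the power 2: (h^-2)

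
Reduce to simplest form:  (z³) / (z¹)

z²

Quotient: z²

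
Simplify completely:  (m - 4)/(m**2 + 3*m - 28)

Factor: m**2 + 3*m - 28 = (m + 7)*(m - 4)
Cancel the common factor (m - 4).

1/(m + 7)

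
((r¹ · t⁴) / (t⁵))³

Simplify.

r³/t³

Inside the bracket: r¹ · (t^-1)
Raise to the power 3: r³ · (t^-3)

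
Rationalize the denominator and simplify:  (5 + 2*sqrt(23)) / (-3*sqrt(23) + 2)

Multiply numerator and denominator by 2 + 3*sqrt(23).
Denominator becomes -203; numerator becomes 19*sqrt(23) + 148.

(-148 - 19*sqrt(23))/203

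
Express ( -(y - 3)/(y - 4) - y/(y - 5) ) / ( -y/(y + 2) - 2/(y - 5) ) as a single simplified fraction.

(2*y³ - 8*y² - 9*y + 30)/(y³ - 7*y² + 16*y - 16)

Numerator: -(y - 3)/(y - 4) - y/(y - 5) = (-2*y² + 12*y - 15)/(y² - 9*y + 20)
Denominator: -y/(y + 2) - 2/(y - 5) = (-y² + 3*y - 4)/(y² - 3*y - 10)
Divide: ((-2*y² + 12*y - 15)/(y² - 9*y + 20)) · ((y² - 3*y - 10)/(-y² + 3*y - 4)) = (2*y³ - 8*y² - 9*y + 30)/(y³ - 7*y² + 16*y - 16)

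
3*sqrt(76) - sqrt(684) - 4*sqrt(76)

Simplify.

-8*sqrt(19)

3*sqrt(76) = 6*sqrt(19); sqrt(684) = 6*sqrt(19); 4*sqrt(76) = 8*sqrt(19)
Combine: (6 - 6 - 8)·sqrt(19) = -8*sqrt(19)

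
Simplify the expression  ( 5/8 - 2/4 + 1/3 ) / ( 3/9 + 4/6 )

11/24

Numerator: 5/8 - 2/4 + 1/3 = 11/24
Denominator: 3/9 + 4/6 = 1
Divide: (11/24) · (1) = 11/24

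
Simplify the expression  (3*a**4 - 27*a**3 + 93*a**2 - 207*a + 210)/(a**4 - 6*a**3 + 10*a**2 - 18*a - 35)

Factor: 3*a**4 - 27*a**3 + 93*a**2 - 207*a + 210 = 3*(a - 2)*(a - 5)*(a**2 - 2*a + 7);  a**4 - 6*a**3 + 10*a**2 - 18*a - 35 = (a + 1)*(a**2 - 2*a + 7)*(a - 5)
Cancel the common factors (a**2 - 2*a + 7), (a - 5).

(3*a - 6)/(a + 1)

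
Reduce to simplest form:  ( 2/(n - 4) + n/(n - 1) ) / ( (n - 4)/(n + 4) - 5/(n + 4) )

Numerator: 2/(n - 4) + n/(n - 1) = (n² - 2*n - 2)/(n² - 5*n + 4)
Denominator: (n - 4)/(n + 4) - 5/(n + 4) = (n - 9)/(n + 4)
Divide: ((n² - 2*n - 2)/(n² - 5*n + 4)) · ((n + 4)/(n - 9)) = (n³ + 2*n² - 10*n - 8)/(n³ - 14*n² + 49*n - 36)

(n³ + 2*n² - 10*n - 8)/(n³ - 14*n² + 49*n - 36)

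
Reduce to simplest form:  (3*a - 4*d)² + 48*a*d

(3*a + 4*d)²

Expanding gives 9*a² + 24*a*d + 16*d², a perfect square.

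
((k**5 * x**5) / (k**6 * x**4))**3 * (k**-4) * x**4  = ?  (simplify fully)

Inside the bracket: (k**-1) * x**1
Raise to the power 3: (k**-3) * x**3
Multiply by (k**-4) * x**4: add exponents.

x**7/k**7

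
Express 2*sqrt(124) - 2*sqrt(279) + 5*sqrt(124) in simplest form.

2*sqrt(124) = 4*sqrt(31); 2*sqrt(279) = 6*sqrt(31); 5*sqrt(124) = 10*sqrt(31)
Combine: (4 - 6 + 10)·sqrt(31) = 8*sqrt(31)

8*sqrt(31)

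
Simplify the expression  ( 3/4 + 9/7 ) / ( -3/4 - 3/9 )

-171/91

Numerator: 3/4 + 9/7 = 57/28
Denominator: -3/4 - 3/9 = -13/12
Divide: (57/28) · (-12/13) = -171/91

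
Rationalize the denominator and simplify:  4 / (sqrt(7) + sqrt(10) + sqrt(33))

Group as (sqrt(10) + sqrt(33)) + sqrt(7); multiply by (sqrt(10) + sqrt(33)) - sqrt(7), then rationalise the remaining surd.

(-sqrt(2310) - 8*sqrt(33) + 15*sqrt(10) + 18*sqrt(7))/3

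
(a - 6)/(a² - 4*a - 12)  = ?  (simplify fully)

1/(a + 2)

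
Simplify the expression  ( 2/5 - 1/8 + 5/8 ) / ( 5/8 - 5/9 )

324/25

Numerator: 2/5 - 1/8 + 5/8 = 9/10
Denominator: 5/8 - 5/9 = 5/72
Divide: (9/10) · (72/5) = 324/25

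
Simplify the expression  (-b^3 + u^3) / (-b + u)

u^3 - b^3 = (-b + u)(b^2 + b*u + u^2).

b^2 + b*u + u^2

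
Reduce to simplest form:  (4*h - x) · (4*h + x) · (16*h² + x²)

256*h⁴ - x⁴

((4*h)+x)((4*h)-x) = 16*h² - x²; continue pairing.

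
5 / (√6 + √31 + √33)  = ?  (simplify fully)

(-15*√682 + 10*√33 + 20*√31 + 145*√6)/364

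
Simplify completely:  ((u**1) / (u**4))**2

Inside the bracket: (u**-3)
Raise to the power 2: (u**-6)

u**(-6)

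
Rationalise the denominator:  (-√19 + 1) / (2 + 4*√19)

(-13 + √19)/50

Multiply numerator and denominator by -4*√19 + 2.
Denominator becomes -300; numerator becomes -6*√19 + 78.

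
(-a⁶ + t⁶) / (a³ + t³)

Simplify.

Difference of sixth powers: factor out (a³ + t³).

-a³ + t³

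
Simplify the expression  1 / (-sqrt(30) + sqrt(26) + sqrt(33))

(-29*sqrt(30) + 23*sqrt(33) + 37*sqrt(26) + 12*sqrt(715))/2591

Group as (sqrt(26) + sqrt(33)) - sqrt(30); multiply by (sqrt(26) + sqrt(33)) + sqrt(30), then rationalise the remaining surd.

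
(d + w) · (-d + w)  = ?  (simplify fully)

-d² + w²

Pair the conjugate factors: (w+d)(w-d) = -d² + w².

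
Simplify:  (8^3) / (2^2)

8^3 = 2^9; 2^2 = 2^2
Combine exponents: 2^7

2^7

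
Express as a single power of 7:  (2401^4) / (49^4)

7^8

2401^4 = 7^16; 49^4 = 7^8
Combine exponents: 7^8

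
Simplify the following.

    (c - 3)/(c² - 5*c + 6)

Factor: c² - 5*c + 6 = (c - 3)·(c - 2)
Cancel the common factor (c - 3).

1/(c - 2)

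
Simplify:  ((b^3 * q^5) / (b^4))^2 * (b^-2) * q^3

Inside the bracket: (b^-1) * q^5
Raise to the power 2: (b^-2) * q^10
Multiply by (b^-2) * q^3: add exponents.

q^13/b^4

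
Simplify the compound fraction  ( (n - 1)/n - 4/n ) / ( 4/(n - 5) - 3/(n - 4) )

Numerator: (n - 1)/n - 4/n = (n - 5)/n
Denominator: 4/(n - 5) - 3/(n - 4) = (n - 1)/(n² - 9*n + 20)
Divide: ((n - 5)/n) · ((n² - 9*n + 20)/(n - 1)) = (n³ - 14*n² + 65*n - 100)/(n² - n)

(n³ - 14*n² + 65*n - 100)/(n² - n)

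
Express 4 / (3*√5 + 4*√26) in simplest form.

Multiply numerator and denominator by -4*√26 + 3*√5.
Denominator becomes -371; numerator becomes -16*√26 + 12*√5.

(-12*√5 + 16*√26)/371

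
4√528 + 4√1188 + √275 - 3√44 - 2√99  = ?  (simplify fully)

-7*√11 + 40*√33

4√528 = 16*√33; 4√1188 = 24*√33; √275 = 5*√11; 3√44 = 6*√11; 2√99 = 6*√11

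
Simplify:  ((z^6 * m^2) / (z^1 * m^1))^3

Inside the bracket: z^5 * m^1
Raise to the power 3: z^15 * m^3

m^3*z^15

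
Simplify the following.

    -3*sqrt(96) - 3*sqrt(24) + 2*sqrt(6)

3*sqrt(96) = 12*sqrt(6); 3*sqrt(24) = 6*sqrt(6); 2*sqrt(6) = 2*sqrt(6)
Combine: (-12 - 6 + 2)·sqrt(6) = -16*sqrt(6)

-16*sqrt(6)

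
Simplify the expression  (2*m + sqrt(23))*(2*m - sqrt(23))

4*m^2 - 23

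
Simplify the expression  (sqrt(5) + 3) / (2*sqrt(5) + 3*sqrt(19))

Multiply numerator and denominator by -3*sqrt(19) + 2*sqrt(5).
Denominator becomes -151; numerator becomes -9*sqrt(19) - 3*sqrt(95) + 10 + 6*sqrt(5).

(-6*sqrt(5) - 10 + 3*sqrt(95) + 9*sqrt(19))/151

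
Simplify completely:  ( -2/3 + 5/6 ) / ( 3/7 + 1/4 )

14/57

Numerator: -2/3 + 5/6 = 1/6
Denominator: 3/7 + 1/4 = 19/28
Divide: (1/6) · (28/19) = 14/57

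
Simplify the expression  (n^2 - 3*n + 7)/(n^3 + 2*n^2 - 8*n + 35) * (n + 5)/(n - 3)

1/(n - 3)

Factor: n^3 + 2*n^2 - 8*n + 35 = (n^2 - 3*n + 7)*(n + 5)
Cancel the common factors (n^2 - 3*n + 7), (n + 5).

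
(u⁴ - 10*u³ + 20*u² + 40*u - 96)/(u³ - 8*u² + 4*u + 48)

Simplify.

u - 2

Factor: u⁴ - 10*u³ + 20*u² + 40*u - 96 = (u - 2)·(u + 2)·(u - 6)·(u - 4);  u³ - 8*u² + 4*u + 48 = (u - 4)·(u + 2)·(u - 6)
Cancel the common factors (u - 6), (u - 4), (u + 2).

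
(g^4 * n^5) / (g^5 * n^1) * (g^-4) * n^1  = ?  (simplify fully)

Quotient: (g^-1) * n^4
Multiply by (g^-4) * n^1: add exponents.

n^5/g^5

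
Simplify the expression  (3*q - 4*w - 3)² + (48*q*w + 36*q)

After expansion: 9*q² + 24*q*w + 18*q + 16*w² + 24*w + 9 — a perfect-square trinomial.

(3*q + 4*w + 3)²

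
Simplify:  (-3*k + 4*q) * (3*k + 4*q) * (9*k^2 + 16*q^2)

-81*k^4 + 256*q^4

Telescope via difference of squares: ((4*q)+(3*k))((4*q)-(3*k)) = -9*k^2 + 16*q^2, then repeat with the next factor.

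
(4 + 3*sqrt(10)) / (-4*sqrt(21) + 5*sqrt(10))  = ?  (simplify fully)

(-6*sqrt(210) - 75 - 8*sqrt(21) - 10*sqrt(10))/43

Multiply numerator and denominator by 5*sqrt(10) + 4*sqrt(21).
Denominator becomes -86; numerator becomes 20*sqrt(10) + 16*sqrt(21) + 150 + 12*sqrt(210).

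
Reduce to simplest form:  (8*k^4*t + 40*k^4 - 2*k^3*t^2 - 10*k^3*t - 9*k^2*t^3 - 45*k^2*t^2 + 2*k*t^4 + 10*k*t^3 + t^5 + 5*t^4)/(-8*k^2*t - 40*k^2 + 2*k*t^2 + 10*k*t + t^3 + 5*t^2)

Factor: 8*k^4*t + 40*k^4 - 2*k^3*t^2 - 10*k^3*t - 9*k^2*t^3 - 45*k^2*t^2 + 2*k*t^4 + 10*k*t^3 + t^5 + 5*t^4 = (4*k + t)*(-k + t)*(t + 5)*(k + t)*(-2*k + t);  -8*k^2*t - 40*k^2 + 2*k*t^2 + 10*k*t + t^3 + 5*t^2 = (4*k + t)*(-2*k + t)*(t + 5)
Cancel the common factors (t + 5), (4*k + t), (-2*k + t).

-k^2 + t^2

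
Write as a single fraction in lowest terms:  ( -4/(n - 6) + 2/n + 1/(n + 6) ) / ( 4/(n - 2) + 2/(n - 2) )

(-n³ - 28*n² - 12*n + 144)/(6*n³ - 216*n)

Numerator: -4/(n - 6) + 2/n + 1/(n + 6) = (-n² - 30*n - 72)/(n³ - 36*n)
Denominator: 4/(n - 2) + 2/(n - 2) = 6/(n - 2)
Divide: ((-n² - 30*n - 72)/(n³ - 36*n)) · (n/6 - 1/3) = (-n³ - 28*n² - 12*n + 144)/(6*n³ - 216*n)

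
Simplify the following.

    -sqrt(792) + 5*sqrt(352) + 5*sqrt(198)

sqrt(792) = 6*sqrt(22); 5*sqrt(352) = 20*sqrt(22); 5*sqrt(198) = 15*sqrt(22)
Combine: (-6 + 20 + 15)·sqrt(22) = 29*sqrt(22)

29*sqrt(22)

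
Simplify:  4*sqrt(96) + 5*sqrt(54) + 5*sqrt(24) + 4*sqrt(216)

65*sqrt(6)

4*sqrt(96) = 16*sqrt(6); 5*sqrt(54) = 15*sqrt(6); 5*sqrt(24) = 10*sqrt(6); 4*sqrt(216) = 24*sqrt(6)
Combine: (16 + 15 + 10 + 24)·sqrt(6) = 65*sqrt(6)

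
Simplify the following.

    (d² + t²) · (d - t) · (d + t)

(d+t)(d-t) = d² - t²; continue pairing.

d⁴ - t⁴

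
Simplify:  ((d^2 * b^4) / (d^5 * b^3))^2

b^2/d^6

Inside the bracket: (d^-3) * b^1
Raise to the power 2: (d^-6) * b^2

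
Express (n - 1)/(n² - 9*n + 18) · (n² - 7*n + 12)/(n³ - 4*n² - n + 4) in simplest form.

Factor: n² - 9*n + 18 = (n - 3)·(n - 6);  n² - 7*n + 12 = (n - 4)·(n - 3);  n³ - 4*n² - n + 4 = (n - 4)·(n + 1)·(n - 1)
Cancel the common factors (n - 3), (n - 4), (n - 1).

1/(n² - 5*n - 6)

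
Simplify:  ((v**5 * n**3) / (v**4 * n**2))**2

Inside the bracket: v**1 * n**1
Raise to the power 2: v**2 * n**2

n**2*v**2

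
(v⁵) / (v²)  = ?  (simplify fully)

v³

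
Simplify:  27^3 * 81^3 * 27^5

27^3 = 3^9; 81^3 = 3^12; 27^5 = 3^15
Combine exponents: 3^36

3^36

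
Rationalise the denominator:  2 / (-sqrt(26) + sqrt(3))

Multiply numerator and denominator by sqrt(3) + sqrt(26).
Denominator becomes -23; numerator becomes 2*sqrt(3) + 2*sqrt(26).

(-2*sqrt(26) - 2*sqrt(3))/23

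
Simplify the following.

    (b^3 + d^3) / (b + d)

b^2 - b*d + d^2

Apply the sum-of-cubes factorisation and cancel (b + d).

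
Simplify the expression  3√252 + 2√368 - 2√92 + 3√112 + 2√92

8*√23 + 30*√7

3√252 = 18*√7; 2√368 = 8*√23; 2√92 = 4*√23; 3√112 = 12*√7; 2√92 = 4*√23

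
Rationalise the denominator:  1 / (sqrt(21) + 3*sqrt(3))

(-sqrt(21) + 3*sqrt(3))/6

Multiply numerator and denominator by -sqrt(21) + 3*sqrt(3).
Denominator becomes 6; numerator becomes -sqrt(21) + 3*sqrt(3).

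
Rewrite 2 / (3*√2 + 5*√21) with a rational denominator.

Multiply numerator and denominator by -3*√2 + 5*√21.
Denominator becomes 507; numerator becomes -6*√2 + 10*√21.

(-6*√2 + 10*√21)/507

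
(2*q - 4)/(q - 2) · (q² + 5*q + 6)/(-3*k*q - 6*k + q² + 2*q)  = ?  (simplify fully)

(2*q + 6)/(-3*k + q)

Factor: 2*q - 4 = 2·(q - 2);  q² + 5*q + 6 = (q + 2)·(q + 3);  -3*k*q - 6*k + q² + 2*q = (-3*k + q)·(q + 2)
Cancel the common factors (q + 2), (q - 2).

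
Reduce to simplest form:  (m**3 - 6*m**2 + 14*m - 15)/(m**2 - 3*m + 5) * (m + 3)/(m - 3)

m + 3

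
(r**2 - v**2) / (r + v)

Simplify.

Factor r**2 - v**2 and cancel (r + v).

r - v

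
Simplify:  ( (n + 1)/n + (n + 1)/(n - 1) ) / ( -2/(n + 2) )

(-2*n³ - 5*n² - n + 2)/(2*n² - 2*n)

Numerator: (n + 1)/n + (n + 1)/(n - 1) = (2*n² + n - 1)/(n² - n)
Denominator: -2/(n + 2) = -2/(n + 2)
Divide: ((2*n² + n - 1)/(n² - n)) · (-n/2 - 1) = (-2*n³ - 5*n² - n + 2)/(2*n² - 2*n)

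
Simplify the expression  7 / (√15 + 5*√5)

(-7*√15 + 35*√5)/110

Multiply numerator and denominator by -√15 + 5*√5.
Denominator becomes 110; numerator becomes -7*√15 + 35*√5.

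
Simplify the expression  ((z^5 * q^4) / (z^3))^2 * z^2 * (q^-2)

q^6*z^6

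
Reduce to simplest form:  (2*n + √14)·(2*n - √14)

Difference of squares with P = 2*n, Q = √14.

4*n² - 14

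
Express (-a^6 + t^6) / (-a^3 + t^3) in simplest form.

a^3 + t^3

Factor t^6 - a^6 and cancel (-a^3 + t^3).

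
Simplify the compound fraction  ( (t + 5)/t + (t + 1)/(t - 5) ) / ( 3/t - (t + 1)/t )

Numerator: (t + 5)/t + (t + 1)/(t - 5) = (2*t^2 + t - 25)/(t^2 - 5*t)
Denominator: 3/t - (t + 1)/t = (-t + 2)/t
Divide: ((2*t^2 + t - 25)/(t^2 - 5*t)) · (t/(-t + 2)) = (-2*t^2 - t + 25)/(t^2 - 7*t + 10)

(-2*t^2 - t + 25)/(t^2 - 7*t + 10)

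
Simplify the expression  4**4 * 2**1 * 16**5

4**4 = 2**8; 2**1 = 2**1; 16**5 = 2**20
Combine exponents: 2**29

2**29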